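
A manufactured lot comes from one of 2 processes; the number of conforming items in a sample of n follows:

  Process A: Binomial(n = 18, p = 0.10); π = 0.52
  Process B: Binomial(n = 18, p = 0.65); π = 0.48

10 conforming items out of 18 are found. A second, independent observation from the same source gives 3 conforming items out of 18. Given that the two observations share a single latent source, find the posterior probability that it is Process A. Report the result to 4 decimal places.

The responsibility of component k is P(Z=k) f_k(x) divided by Σ_j P(Z=j) f_j(x).
Since both observations come from the same component, the likelihood for component k is f_k(x₁)·f_k(x₂).
  p_A = [C(18,10)·0.10^10·0.90^8 = 43758·1e-10·0.430467 = 1.88364e-06] × [0.168007] = 3.16465e-07
  p_B = [C(18,10)·0.65^10·0.35^8 = 43758·0.0134627·0.000225188 = 0.132659] × [3.24677e-05] = 4.30711e-06
Prior × likelihood for each component:
  P(Z=A)·p_A = 0.52 × 3.16465e-07 = 1.64562e-07
  P(Z=B)·p_B = 0.48 × 4.30711e-06 = 2.06741e-06
Normaliser: 1.64562e-07 + 2.06741e-06 = 2.23198e-06
P(Process A | data) ≈ 0.0737

0.0737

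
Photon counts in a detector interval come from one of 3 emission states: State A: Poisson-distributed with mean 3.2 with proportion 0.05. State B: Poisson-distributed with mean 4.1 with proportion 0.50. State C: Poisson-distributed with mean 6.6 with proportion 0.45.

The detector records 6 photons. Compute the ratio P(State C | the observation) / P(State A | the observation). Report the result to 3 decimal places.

23.121

Only the two components matter; the odds are (π_i f_i(x)) / (π_j f_j(x)).
Evaluate each component's likelihood at the observed value:
  L_A = 0.060789
  L_B = 0.109336
  L_C = 0.156166
Odds = (0.45/0.05) × (0.156166/0.060789) = 9 × 2.56899 ≈ 23.121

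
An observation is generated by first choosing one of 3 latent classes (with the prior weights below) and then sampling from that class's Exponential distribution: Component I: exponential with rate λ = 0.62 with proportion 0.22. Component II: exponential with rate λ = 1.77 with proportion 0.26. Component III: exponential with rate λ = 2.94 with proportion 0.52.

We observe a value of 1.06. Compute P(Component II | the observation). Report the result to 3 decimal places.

Apply Bayes' rule: the posterior for each component is proportional to its prior times its likelihood at x.
Component likelihoods at x = 1.06:
  f_I = 0.62·e^(−0.62·1.06) = 0.62·e^(−0.6572) = 0.321346
  f_II = 1.77·e^(−1.77·1.06) = 1.77·e^(−1.8762) = 0.271113
  f_III = 2.94·e^(−2.94·1.06) = 2.94·e^(−3.1164) = 0.13029
Unnormalised posteriors:
  π_I·f_I = 0.22 × 0.321346 = 0.0706962
  π_II·f_II = 0.26 × 0.271113 = 0.0704893
  π_III·f_III = 0.52 × 0.13029 = 0.0677509
Denominator: 0.0706962 + 0.0704893 + 0.0677509 = 0.208936
So the posterior for Component II is 0.0704893 / 0.208936 ≈ 0.337.

0.337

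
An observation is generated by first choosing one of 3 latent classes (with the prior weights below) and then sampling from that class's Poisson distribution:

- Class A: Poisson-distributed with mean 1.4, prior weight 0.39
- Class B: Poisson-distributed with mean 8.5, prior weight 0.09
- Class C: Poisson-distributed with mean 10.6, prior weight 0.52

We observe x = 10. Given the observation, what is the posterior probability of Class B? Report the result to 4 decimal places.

0.1345

Posterior ∝ prior × likelihood, so P(k | x) ∝ π_k f_k(x); normalise over all components.
Evaluate each component's likelihood at the observed value:
  f_A = 1.96564e-06
  f_B = 0.110388
  f_C = 0.122963
Unnormalised posteriors:
  π_A·f_A = 0.39 × 1.96564e-06 = 7.66601e-07
  π_B·f_B = 0.09 × 0.110388 = 0.00993495
  π_C·f_C = 0.52 × 0.122963 = 0.0639407
Sum: 7.66601e-07 + 0.00993495 + 0.0639407 = 0.0738764
P(Class B | 10) ≈ 0.1345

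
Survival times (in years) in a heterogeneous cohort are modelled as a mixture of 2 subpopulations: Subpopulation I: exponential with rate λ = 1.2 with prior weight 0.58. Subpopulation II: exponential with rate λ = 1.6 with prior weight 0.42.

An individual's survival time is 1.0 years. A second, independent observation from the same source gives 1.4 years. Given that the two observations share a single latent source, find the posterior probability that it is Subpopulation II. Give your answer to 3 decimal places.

Posterior ∝ prior × likelihood, so P(k | x) ∝ π_k f_k(x); normalise over all components.
Since both observations come from the same component, the likelihood for component k is f_k(x₁)·f_k(x₂).
  L_I = [1.2·e^(−1.2·1.0) = 1.2·e^(−1.2000) = 0.361433] × [0.223649] = 0.0808341
  L_II = [1.6·e^(−1.6·1.0) = 1.6·e^(−1.6000) = 0.323034] × [0.170334] = 0.0550236
Prior × likelihood for each component:
  π_I·L_I = 0.58 × 0.0808341 = 0.0468838
  π_II·L_II = 0.42 × 0.0550236 = 0.0231099
Evidence: 0.0468838 + 0.0231099 = 0.0699937
Responsibility of Subpopulation II: 0.0231099 / 0.0699937 ≈ 0.330

0.330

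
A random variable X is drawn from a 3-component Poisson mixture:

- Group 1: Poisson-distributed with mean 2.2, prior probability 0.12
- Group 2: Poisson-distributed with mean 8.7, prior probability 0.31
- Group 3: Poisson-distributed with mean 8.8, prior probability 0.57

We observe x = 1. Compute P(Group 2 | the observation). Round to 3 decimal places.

0.015

Apply Bayes' rule: the posterior for each component is proportional to its prior times its likelihood at x.
Evaluate each component's likelihood at the observed value:
  p_1 = e^(−2.2)·2.2^1/1! = 0.243767
  p_2 = e^(−8.7)·8.7^1/1! = 0.0014493
  p_3 = e^(−8.8)·8.8^1/1! = 0.00132645
Prior × likelihood for each component:
  π_1·p_1 = 0.12 × 0.243767 = 0.029252
  π_2·p_2 = 0.31 × 0.0014493 = 0.000449282
  π_3·p_3 = 0.57 × 0.00132645 = 0.000756077
Denominator: 0.029252 + 0.000449282 + 0.000756077 = 0.0304574
Responsibility of Group 2: 0.000449282 / 0.0304574 ≈ 0.015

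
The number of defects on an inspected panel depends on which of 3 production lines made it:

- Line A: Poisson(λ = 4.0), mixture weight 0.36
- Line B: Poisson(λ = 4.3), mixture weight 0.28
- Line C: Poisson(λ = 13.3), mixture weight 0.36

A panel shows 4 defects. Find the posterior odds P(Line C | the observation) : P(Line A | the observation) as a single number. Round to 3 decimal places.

0.011

The posterior odds equal the prior odds times the likelihood ratio: (π_i/π_j)·(f_i(x)/f_j(x)).
Evaluate each component's likelihood at the observed value:
  L_A = 0.195367
  L_B = 0.193284
  L_C = 0.00218313
Posterior odds = (π_C·L_C) / (π_A·L_A) = (0.36·0.00218313) / (0.36·0.195367) = 0.000785925 / 0.0703321 ≈ 0.011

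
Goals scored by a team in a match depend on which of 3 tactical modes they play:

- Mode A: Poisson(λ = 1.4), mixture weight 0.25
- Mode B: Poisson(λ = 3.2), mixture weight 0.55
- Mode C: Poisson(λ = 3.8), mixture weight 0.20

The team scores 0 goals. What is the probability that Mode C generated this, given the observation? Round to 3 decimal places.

Posterior ∝ prior × likelihood, so P(k | x) ∝ w_k f_k(x); normalise over all components.
Poisson probabilities:
  p_A = 0.246597
  p_B = 0.0407622
  p_C = 0.0223708
Multiply by the mixture weights:
  w_A·p_A = 0.25 × 0.246597 = 0.0616492
  w_B·p_B = 0.55 × 0.0407622 = 0.0224192
  w_C·p_C = 0.20 × 0.0223708 = 0.00447415
Marginal: 0.0616492 + 0.0224192 + 0.00447415 = 0.0885426
P(Mode C | 0 goals) ≈ 0.051

0.051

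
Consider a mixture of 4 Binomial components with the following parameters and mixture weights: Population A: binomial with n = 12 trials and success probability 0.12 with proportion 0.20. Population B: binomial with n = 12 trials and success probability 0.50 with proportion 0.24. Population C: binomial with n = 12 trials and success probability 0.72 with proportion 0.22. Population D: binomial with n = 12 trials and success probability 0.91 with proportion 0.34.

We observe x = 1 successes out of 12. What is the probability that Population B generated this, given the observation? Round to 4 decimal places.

Posterior ∝ prior × likelihood, so P(k | x) ∝ w_k f_k(x); normalise over all components.
Component likelihoods at x = 1 successes out of 12:
  L_A = C(12,1)·0.12^1·0.88^11 = 12·0.12·0.245081 = 0.352916
  L_B = C(12,1)·0.50^1·0.50^11 = 12·0.5·0.000488281 = 0.00292969
  L_C = C(12,1)·0.72^1·0.28^11 = 12·0.72·8.29351e-07 = 7.16559e-06
  L_D = C(12,1)·0.91^1·0.09^11 = 12·0.91·3.13811e-12 = 3.42681e-11
Unnormalised posteriors:
  w_A·L_A = 0.20 × 0.352916 = 0.0705833
  w_B·L_B = 0.24 × 0.00292969 = 0.000703125
  w_C·L_C = 0.22 × 7.16559e-06 = 1.57643e-06
  w_D·L_D = 0.34 × 3.42681e-11 = 1.16512e-11
Evidence: 0.0705833 + 0.000703125 + 1.57643e-06 + 1.16512e-11 = 0.071288
Responsibility of Population B: 0.000703125 / 0.071288 ≈ 0.0099

0.0099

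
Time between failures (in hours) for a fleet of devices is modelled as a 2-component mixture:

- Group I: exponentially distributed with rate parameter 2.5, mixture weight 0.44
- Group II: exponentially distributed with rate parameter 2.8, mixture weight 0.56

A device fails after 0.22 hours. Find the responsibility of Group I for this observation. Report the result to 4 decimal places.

By Bayes' theorem, P(k | x) = π_k f_k(x) / Σ_j π_j f_j(x).
Component likelihoods at x = 0.22 hours:
  p_I = 2.5·e^(−2.5·0.22) = 2.5·e^(−0.5500) = 1.44237
  p_II = 2.8·e^(−2.8·0.22) = 2.8·e^(−0.6160) = 1.51228
Unnormalised posteriors:
  π_I·p_I = 0.44 × 1.44237 = 0.634645
  π_II·p_II = 0.56 × 1.51228 = 0.846878
Sum: 0.634645 + 0.846878 = 1.48152
P(Group I | the observation) ≈ 0.4284

0.4284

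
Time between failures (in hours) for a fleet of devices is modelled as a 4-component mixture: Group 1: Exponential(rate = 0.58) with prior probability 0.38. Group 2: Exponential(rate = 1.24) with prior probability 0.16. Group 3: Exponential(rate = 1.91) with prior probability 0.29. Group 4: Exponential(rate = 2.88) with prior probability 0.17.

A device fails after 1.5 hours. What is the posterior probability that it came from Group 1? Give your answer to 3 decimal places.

P(component k | x) = π_k·f_k(x) / marginal(x), where marginal(x) = Σ_j π_j·f_j(x).
Exponential densities:
  f_1 = 0.58·e^(−0.58·1.5) = 0.58·e^(−0.8700) = 0.242992
  f_2 = 1.24·e^(−1.24·1.5) = 1.24·e^(−1.8600) = 0.193034
  f_3 = 1.91·e^(−1.91·1.5) = 1.91·e^(−2.8650) = 0.108838
  f_4 = 2.88·e^(−2.88·1.5) = 2.88·e^(−4.3200) = 0.0383037
Weight by the priors:
  π_1·f_1 = 0.38 × 0.242992 = 0.0923369
  π_2·f_2 = 0.16 × 0.193034 = 0.0308854
  π_3·f_3 = 0.29 × 0.108838 = 0.031563
  π_4·f_4 = 0.17 × 0.0383037 = 0.00651162
Sum: 0.0923369 + 0.0308854 + 0.031563 + 0.00651162 = 0.161297
Responsibility of Group 1: 0.0923369 / 0.161297 ≈ 0.572

0.572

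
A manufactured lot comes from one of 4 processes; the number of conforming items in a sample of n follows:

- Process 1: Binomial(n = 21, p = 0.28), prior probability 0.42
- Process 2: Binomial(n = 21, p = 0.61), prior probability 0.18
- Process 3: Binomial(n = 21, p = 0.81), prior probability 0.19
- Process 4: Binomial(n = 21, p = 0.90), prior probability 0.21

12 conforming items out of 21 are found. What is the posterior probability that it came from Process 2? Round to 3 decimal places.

0.909

P(component k | x) = w_k·f_k(x) / marginal(x), where marginal(x) = Σ_j w_j·f_j(x).
Binomial probabilities:
  p_1 = 0.00354922
  p_2 = 0.162848
  p_3 = 0.00756566
  p_4 = 8.30145e-05
Multiply by the mixture weights:
  w_1·p_1 = 0.42 × 0.00354922 = 0.00149067
  w_2·p_2 = 0.18 × 0.162848 = 0.0293127
  w_3·p_3 = 0.19 × 0.00756566 = 0.00143747
  w_4·p_4 = 0.21 × 8.30145e-05 = 1.7433e-05
Normaliser: 0.00149067 + 0.0293127 + 0.00143747 + 1.7433e-05 = 0.0322583
P(Process 2 | x) = 0.0293127 / 0.0322583 ≈ 0.909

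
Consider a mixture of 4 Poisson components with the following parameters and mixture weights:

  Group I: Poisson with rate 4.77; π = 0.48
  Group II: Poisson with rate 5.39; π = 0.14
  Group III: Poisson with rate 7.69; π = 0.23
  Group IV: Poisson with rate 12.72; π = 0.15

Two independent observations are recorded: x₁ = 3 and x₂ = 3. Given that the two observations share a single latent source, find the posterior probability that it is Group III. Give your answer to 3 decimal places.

By Bayes' theorem, P(k | x) = π_k f_k(x) / Σ_j π_j f_j(x).
Since both observations come from the same component, the likelihood for component k is f_k(x₁)·f_k(x₂).
  f_I = [e^(−4.77)·4.77^3/3! = 0.153398] × [0.153398] = 0.0235309
  f_II = [e^(−5.39)·5.39^3/3! = 0.119061] × [0.119061] = 0.0141754
  f_III = [e^(−7.69)·7.69^3/3! = 0.034666] × [0.034666] = 0.00120173
  f_IV = [e^(−12.72)·12.72^3/3! = 0.00102585] × [0.00102585] = 1.05237e-06
Prior × likelihood for each component:
  π_I·f_I = 0.48 × 0.0235309 = 0.0112948
  π_II·f_II = 0.14 × 0.0141754 = 0.00198456
  π_III·f_III = 0.23 × 0.00120173 = 0.000276398
  π_IV·f_IV = 0.15 × 1.05237e-06 = 1.57856e-07
Denominator: 0.0112948 + 0.00198456 + 0.000276398 + 1.57856e-07 = 0.0135559
P(Group III | x₁,x₂) = 0.000276398 / 0.0135559 ≈ 0.020

0.020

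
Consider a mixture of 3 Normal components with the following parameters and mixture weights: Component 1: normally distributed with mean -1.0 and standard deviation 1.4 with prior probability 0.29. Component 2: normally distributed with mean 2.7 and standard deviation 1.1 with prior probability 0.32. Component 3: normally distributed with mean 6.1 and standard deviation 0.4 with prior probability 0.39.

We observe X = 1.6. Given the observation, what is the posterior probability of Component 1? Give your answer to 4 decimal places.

0.1731

Posterior ∝ prior × likelihood, so P(k | x) ∝ π_k f_k(x); normalise over all components.
Evaluate each component's likelihood at the observed value:
  f_1 = (1/(1.4·√(2π)))·exp(−(1.6−-1.0)²/(2·1.4²)) = 0.284959·exp(-1.72449) = 0.0507979
  f_2 = (1/(1.1·√(2π)))·exp(−(1.6−2.7)²/(2·1.1²)) = 0.362675·exp(-0.50000) = 0.219973
  f_3 = (1/(0.4·√(2π)))·exp(−(1.6−6.1)²/(2·0.4²)) = 0.997356·exp(-63.28125) = 3.2821e-28
Multiply by the mixture weights:
  π_1·f_1 = 0.29 × 0.0507979 = 0.0147314
  π_2·f_2 = 0.32 × 0.219973 = 0.0703915
  π_3·f_3 = 0.39 × 3.2821e-28 = 1.28002e-28
Marginal: 0.0147314 + 0.0703915 + 1.28002e-28 = 0.0851229
P(Component 1 | data) = 0.0147314 / 0.0851229 ≈ 0.1731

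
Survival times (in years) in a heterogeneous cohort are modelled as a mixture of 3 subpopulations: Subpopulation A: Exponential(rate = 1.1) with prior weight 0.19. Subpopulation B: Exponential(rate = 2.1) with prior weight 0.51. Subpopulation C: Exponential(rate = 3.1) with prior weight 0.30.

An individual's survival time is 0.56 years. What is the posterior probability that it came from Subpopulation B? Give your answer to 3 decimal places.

Apply Bayes' rule: the posterior for each component is proportional to its prior times its likelihood at x.
Evaluate each component's likelihood at the observed value:
  f_A = 0.594111
  f_B = 0.647872
  f_C = 0.546294
Unnormalised posteriors:
  w_A·f_A = 0.19 × 0.594111 = 0.112881
  w_B·f_B = 0.51 × 0.647872 = 0.330415
  w_C·f_C = 0.30 × 0.546294 = 0.163888
Evidence: 0.112881 + 0.330415 + 0.163888 = 0.607184
Responsibility of Subpopulation B: 0.330415 / 0.607184 ≈ 0.544

0.544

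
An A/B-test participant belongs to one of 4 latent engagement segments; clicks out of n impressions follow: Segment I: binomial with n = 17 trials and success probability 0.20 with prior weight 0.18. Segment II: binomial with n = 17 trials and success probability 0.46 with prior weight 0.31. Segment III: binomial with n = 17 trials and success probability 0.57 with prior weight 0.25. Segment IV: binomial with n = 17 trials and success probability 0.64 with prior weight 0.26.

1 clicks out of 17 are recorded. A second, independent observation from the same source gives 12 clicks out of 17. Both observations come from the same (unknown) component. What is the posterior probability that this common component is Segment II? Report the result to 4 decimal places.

Posterior ∝ prior × likelihood, so P(k | x) ∝ π_k f_k(x); normalise over all components.
Since both observations come from the same component, the likelihood for component k is f_k(x₁)·f_k(x₂).
  f_I = [C(17,1)·0.20^1·0.80^16 = 17·0.2·0.0281475 = 0.0957015] × [8.30539e-06] = 7.94839e-07
  f_II = [C(17,1)·0.46^1·0.54^16 = 17·0.46·5.22757e-05 = 0.000408796] × [0.0255043] = 1.04261e-05
  f_III = [C(17,1)·0.57^1·0.43^16 = 17·0.57·1.36614e-06 = 1.32379e-05] × [0.107002] = 1.41648e-06
  f_IV = [C(17,1)·0.64^1·0.36^16 = 17·0.64·7.95866e-08 = 8.65902e-07] × [0.176694] = 1.53e-07
Prior × likelihood for each component:
  π_I·f_I = 0.18 × 7.94839e-07 = 1.43071e-07
  π_II·f_II = 0.31 × 1.04261e-05 = 3.23208e-06
  π_III·f_III = 0.25 × 1.41648e-06 = 3.5412e-07
  π_IV·f_IV = 0.26 × 1.53e-07 = 3.978e-08
Denominator: 1.43071e-07 + 3.23208e-06 + 3.5412e-07 + 3.978e-08 = 3.76905e-06
P(Segment II | x₁,x₂) ≈ 0.8575

0.8575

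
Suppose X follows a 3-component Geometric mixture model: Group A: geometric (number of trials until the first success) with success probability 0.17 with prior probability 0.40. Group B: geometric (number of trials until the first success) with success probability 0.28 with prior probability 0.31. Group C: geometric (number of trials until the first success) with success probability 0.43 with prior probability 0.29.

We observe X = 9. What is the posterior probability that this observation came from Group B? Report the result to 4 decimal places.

0.2729

Apply Bayes' rule: the posterior for each component is proportional to its prior times its likelihood at x.
Component likelihoods at x = 9:
  L_A = 0.17·(1−0.17)^8 = 0.17·0.225229 = 0.038289
  L_B = 0.28·(1−0.28)^8 = 0.28·0.0722204 = 0.0202217
  L_C = 0.43·(1−0.43)^8 = 0.43·0.0111429 = 0.00479145
Weight by the priors:
  π_A·L_A = 0.40 × 0.038289 = 0.0153156
  π_B·L_B = 0.31 × 0.0202217 = 0.00626873
  π_C·L_C = 0.29 × 0.00479145 = 0.00138952
Marginal: 0.0153156 + 0.00626873 + 0.00138952 = 0.0229738
P(Group B | the observation) = 0.00626873 / 0.0229738 ≈ 0.2729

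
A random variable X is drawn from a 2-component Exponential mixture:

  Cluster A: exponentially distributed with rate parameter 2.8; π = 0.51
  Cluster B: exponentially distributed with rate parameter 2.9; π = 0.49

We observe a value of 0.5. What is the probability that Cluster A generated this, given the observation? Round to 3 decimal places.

0.514

P(component k | x) = π_k·f_k(x) / marginal(x), where marginal(x) = Σ_j π_j·f_j(x).
Component likelihoods at x = 0.5:
  f_A = 2.8·e^(−2.8·0.5) = 2.8·e^(−1.4000) = 0.690471
  f_B = 2.9·e^(−2.9·0.5) = 2.9·e^(−1.4500) = 0.680254
Prior × likelihood for each component:
  π_A·f_A = 0.51 × 0.690471 = 0.35214
  π_B·f_B = 0.49 × 0.680254 = 0.333324
Denominator: 0.35214 + 0.333324 = 0.685465
P(Cluster A | 0.5) = 0.35214 / 0.685465 ≈ 0.514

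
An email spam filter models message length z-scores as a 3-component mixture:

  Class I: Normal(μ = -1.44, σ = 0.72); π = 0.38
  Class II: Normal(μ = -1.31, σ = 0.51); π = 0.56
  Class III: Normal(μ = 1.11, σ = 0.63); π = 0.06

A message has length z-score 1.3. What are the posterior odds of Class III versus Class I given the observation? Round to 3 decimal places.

Only the two components matter; the odds are (π_i f_i(x)) / (π_j f_j(x)).
Component likelihoods at x = 1.3:
  p_I = (1/(0.72·√(2π)))·exp(−(1.3−-1.44)²/(2·0.72²)) = 0.554087·exp(-7.24113) = 0.000397005
  p_II = (1/(0.51·√(2π)))·exp(−(1.3−-1.31)²/(2·0.51²)) = 0.782240·exp(-13.09516) = 1.60763e-06
  p_III = (1/(0.63·√(2π)))·exp(−(1.3−1.11)²/(2·0.63²)) = 0.633242·exp(-0.04548) = 0.605089
0.0363053 / 0.000150862 ≈ 240.652

240.652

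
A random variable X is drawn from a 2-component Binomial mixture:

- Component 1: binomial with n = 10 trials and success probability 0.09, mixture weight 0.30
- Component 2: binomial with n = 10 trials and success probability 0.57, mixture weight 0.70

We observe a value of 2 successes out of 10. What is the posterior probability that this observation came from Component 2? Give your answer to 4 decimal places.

0.1887

Apply Bayes' rule: the posterior for each component is proportional to its prior times its likelihood at x.
Component likelihoods at x = 2 successes out of 10:
  L_1 = 0.171407
  L_2 = 0.0170887
Weight by the priors:
  π_1·L_1 = 0.30 × 0.171407 = 0.0514221
  π_2·L_2 = 0.70 × 0.0170887 = 0.0119621
Sum: 0.0514221 + 0.0119621 = 0.0633842
P(Component 2 | 2 successes out of 10) = 0.0119621 / 0.0633842 ≈ 0.1887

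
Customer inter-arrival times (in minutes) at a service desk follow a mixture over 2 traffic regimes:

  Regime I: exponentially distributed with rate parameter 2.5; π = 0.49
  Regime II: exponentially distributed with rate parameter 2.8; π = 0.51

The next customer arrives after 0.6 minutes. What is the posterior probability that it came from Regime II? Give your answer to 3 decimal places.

Posterior ∝ prior × likelihood, so P(k | x) ∝ π_k f_k(x); normalise over all components.
Evaluate each component's likelihood at the observed value:
  f_I = 0.557825
  f_II = 0.521847
Multiply by the mixture weights:
  π_I·f_I = 0.49 × 0.557825 = 0.273334
  π_II·f_II = 0.51 × 0.521847 = 0.266142
Sum: 0.273334 + 0.266142 = 0.539476
P(Regime II | the observation) ≈ 0.493

0.493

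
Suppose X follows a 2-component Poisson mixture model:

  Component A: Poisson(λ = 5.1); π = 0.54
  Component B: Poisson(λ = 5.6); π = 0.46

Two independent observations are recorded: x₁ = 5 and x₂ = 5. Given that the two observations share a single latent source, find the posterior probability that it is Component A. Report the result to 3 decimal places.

P(component k | x) = w_k·f_k(x) / marginal(x), where marginal(x) = Σ_j w_j·f_j(x).
Since both observations come from the same component, the likelihood for component k is f_k(x₁)·f_k(x₂).
  f_A = [0.175294] × [0.175294] = 0.0307281
  f_B = [0.169711] × [0.169711] = 0.0288018
Prior × likelihood for each component:
  w_A·f_A = 0.54 × 0.0307281 = 0.0165932
  w_B·f_B = 0.46 × 0.0288018 = 0.0132488
Marginal: 0.0165932 + 0.0132488 = 0.029842
P(Component A | x₁, x₂) ≈ 0.556

0.556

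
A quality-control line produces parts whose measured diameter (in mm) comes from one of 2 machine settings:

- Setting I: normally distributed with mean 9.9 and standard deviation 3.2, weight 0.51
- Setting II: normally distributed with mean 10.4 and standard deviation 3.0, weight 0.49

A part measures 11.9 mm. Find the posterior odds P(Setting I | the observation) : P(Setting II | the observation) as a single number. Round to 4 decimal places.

0.9095

The posterior odds equal the prior odds times the likelihood ratio: (P(Z=i)/P(Z=j))·(f_i(x)/f_j(x)).
Evaluate each component's likelihood at the observed value:
  f_I = 0.10255
  f_II = 0.117355
0.0523007 / 0.057504 ≈ 0.9095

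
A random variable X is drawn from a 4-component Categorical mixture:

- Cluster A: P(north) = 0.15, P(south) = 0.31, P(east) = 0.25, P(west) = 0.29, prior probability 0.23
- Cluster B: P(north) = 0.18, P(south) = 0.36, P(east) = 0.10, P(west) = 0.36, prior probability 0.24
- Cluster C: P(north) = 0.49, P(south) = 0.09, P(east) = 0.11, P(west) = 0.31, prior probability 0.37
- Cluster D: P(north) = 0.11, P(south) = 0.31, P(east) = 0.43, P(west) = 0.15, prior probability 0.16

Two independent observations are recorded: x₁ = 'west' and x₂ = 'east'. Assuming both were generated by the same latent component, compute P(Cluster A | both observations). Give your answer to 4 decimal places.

Apply Bayes' rule: the posterior for each component is proportional to its prior times its likelihood at x.
Since both observations come from the same component, the likelihood for component k is f_k(x₁)·f_k(x₂).
  f_A = [P(west | comp) = 0.29] × [0.25] = 0.0725
  f_B = [P(west | comp) = 0.36] × [0.1] = 0.036
  f_C = [P(west | comp) = 0.31] × [0.11] = 0.0341
  f_D = [P(west | comp) = 0.15] × [0.43] = 0.0645
Unnormalised posteriors:
  P(Z=A)·f_A = 0.23 × 0.0725 = 0.016675
  P(Z=B)·f_B = 0.24 × 0.036 = 0.00864
  P(Z=C)·f_C = 0.37 × 0.0341 = 0.012617
  P(Z=D)·f_D = 0.16 × 0.0645 = 0.01032
Sum: 0.016675 + 0.00864 + 0.012617 + 0.01032 = 0.048252
Responsibility of Cluster A: 0.016675 / 0.048252 ≈ 0.3456

0.3456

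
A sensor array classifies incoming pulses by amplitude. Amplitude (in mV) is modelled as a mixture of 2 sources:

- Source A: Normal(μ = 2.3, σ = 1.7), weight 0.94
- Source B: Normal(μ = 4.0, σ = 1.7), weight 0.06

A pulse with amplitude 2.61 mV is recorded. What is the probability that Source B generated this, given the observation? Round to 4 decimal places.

Posterior ∝ prior × likelihood, so P(k | x) ∝ π_k f_k(x); normalise over all components.
Normal densities:
  L_A = (1/(1.7·√(2π)))·exp(−(2.61−2.3)²/(2·1.7²)) = 0.234672·exp(-0.01663) = 0.230802
  L_B = (1/(1.7·√(2π)))·exp(−(2.61−4.0)²/(2·1.7²)) = 0.234672·exp(-0.33427) = 0.167992
Unnormalised posteriors:
  π_A·L_A = 0.94 × 0.230802 = 0.216954
  π_B·L_B = 0.06 × 0.167992 = 0.0100795
Sum: 0.216954 + 0.0100795 = 0.227034
So the posterior for Source B is 0.0100795 / 0.227034 ≈ 0.0444.

0.0444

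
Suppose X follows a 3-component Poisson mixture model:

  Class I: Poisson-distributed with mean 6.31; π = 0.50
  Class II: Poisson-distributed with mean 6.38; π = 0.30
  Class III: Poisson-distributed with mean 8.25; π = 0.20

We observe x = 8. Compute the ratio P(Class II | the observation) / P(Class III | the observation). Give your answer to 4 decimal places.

Posterior odds = (π_i f_i(x)) / (π_j f_j(x)); the normalising sum cancels.
Poisson probabilities:
  L_I = e^(−6.31)·6.31^8/8! = 0.113323
  L_II = e^(−6.38)·6.38^8/8! = 0.115411
  L_III = e^(−8.25)·8.25^8/8! = 0.139053
Odds = (0.30/0.20) × (0.115411/0.139053) = 1.5 × 0.829974 ≈ 1.2450

1.2450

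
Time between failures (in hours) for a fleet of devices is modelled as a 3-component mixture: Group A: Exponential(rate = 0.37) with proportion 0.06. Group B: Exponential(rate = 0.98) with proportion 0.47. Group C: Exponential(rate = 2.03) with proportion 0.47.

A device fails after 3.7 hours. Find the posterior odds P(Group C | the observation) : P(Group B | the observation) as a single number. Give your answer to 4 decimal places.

0.0426

Posterior odds = (π_i f_i(x)) / (π_j f_j(x)); the normalising sum cancels.
Component likelihoods at x = 3.7 hours:
  f_A = 0.0941136
  f_B = 0.02609
  f_C = 0.00111048
0.000521925 / 0.0122623 ≈ 0.0426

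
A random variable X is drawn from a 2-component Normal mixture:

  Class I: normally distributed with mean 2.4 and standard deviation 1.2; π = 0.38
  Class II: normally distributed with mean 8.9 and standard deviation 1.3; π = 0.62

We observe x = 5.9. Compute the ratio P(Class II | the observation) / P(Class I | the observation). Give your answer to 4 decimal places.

7.3909

Only the two components matter; the odds are (π_i f_i(x)) / (π_j f_j(x)).
Normal densities:
  L_I = 0.00472573
  L_II = 0.0214073
Odds = (0.62/0.38) × (0.0214073/0.00472573) = 1.63158 × 4.52994 ≈ 7.3909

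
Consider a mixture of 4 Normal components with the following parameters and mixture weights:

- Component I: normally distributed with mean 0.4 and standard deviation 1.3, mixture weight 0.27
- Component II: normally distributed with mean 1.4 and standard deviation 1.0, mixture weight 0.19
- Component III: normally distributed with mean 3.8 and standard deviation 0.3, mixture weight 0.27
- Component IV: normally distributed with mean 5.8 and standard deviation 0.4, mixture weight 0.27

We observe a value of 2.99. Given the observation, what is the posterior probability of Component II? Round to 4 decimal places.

0.5077

The responsibility of component k is π_k f_k(x) divided by Σ_j π_j f_j(x).
Component likelihoods at x = 2.99:
  f_I = (1/(1.3·√(2π)))·exp(−(2.99−0.4)²/(2·1.3²)) = 0.306879·exp(-1.98464) = 0.0421742
  f_II = (1/(1.0·√(2π)))·exp(−(2.99−1.4)²/(2·1.0²)) = 0.398942·exp(-1.26405) = 0.112704
  f_III = (1/(0.3·√(2π)))·exp(−(2.99−3.8)²/(2·0.3²)) = 1.329808·exp(-3.64500) = 0.0347364
  f_IV = (1/(0.4·√(2π)))·exp(−(2.99−5.8)²/(2·0.4²)) = 0.997356·exp(-24.67531) = 1.91645e-11
Unnormalised posteriors:
  π_I·f_I = 0.27 × 0.0421742 = 0.011387
  π_II·f_II = 0.19 × 0.112704 = 0.0214138
  π_III·f_III = 0.27 × 0.0347364 = 0.00937884
  π_IV·f_IV = 0.27 × 1.91645e-11 = 5.17442e-12
Sum: 0.011387 + 0.0214138 + 0.00937884 + 5.17442e-12 = 0.0421797
Responsibility of Component II: 0.0214138 / 0.0421797 ≈ 0.5077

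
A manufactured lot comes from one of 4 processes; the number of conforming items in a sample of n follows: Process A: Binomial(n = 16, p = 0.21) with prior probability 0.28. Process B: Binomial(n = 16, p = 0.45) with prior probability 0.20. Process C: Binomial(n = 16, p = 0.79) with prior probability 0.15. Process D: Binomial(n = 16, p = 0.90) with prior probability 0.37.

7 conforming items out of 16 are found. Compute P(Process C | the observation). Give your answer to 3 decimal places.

P(component k | x) = π_k·f_k(x) / marginal(x), where marginal(x) = Σ_j π_j·f_j(x).
Component likelihoods at x = 7 conforming items out of 16:
  L_A = C(16,7)·0.21^7·0.79^9 = 11440·1.80109e-05·0.119852 = 0.0246948
  L_B = C(16,7)·0.45^7·0.55^9 = 11440·0.00373669·0.00460537 = 0.196869
  L_C = C(16,7)·0.79^7·0.21^9 = 11440·0.192039·7.9428e-07 = 0.00174498
  L_D = C(16,7)·0.90^7·0.10^9 = 11440·0.478297·1e-09 = 5.47172e-06
Unnormalised posteriors:
  π_A·L_A = 0.28 × 0.0246948 = 0.00691453
  π_B·L_B = 0.20 × 0.196869 = 0.0393738
  π_C·L_C = 0.15 × 0.00174498 = 0.000261746
  π_D·L_D = 0.37 × 5.47172e-06 = 2.02454e-06
Evidence: 0.00691453 + 0.0393738 + 0.000261746 + 2.02454e-06 = 0.0465521
So the posterior for Process C is 0.000261746 / 0.0465521 ≈ 0.006.

0.006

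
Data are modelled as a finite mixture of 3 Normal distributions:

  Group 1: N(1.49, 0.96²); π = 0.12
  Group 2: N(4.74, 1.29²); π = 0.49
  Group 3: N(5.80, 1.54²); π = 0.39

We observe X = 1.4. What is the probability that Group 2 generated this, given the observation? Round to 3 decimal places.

0.094

Apply Bayes' rule: the posterior for each component is proportional to its prior times its likelihood at x.
Normal densities:
  p_1 = (1/(0.96·√(2π)))·exp(−(1.4−1.49)²/(2·0.96²)) = 0.415565·exp(-0.00439) = 0.413743
  p_2 = (1/(1.29·√(2π)))·exp(−(1.4−4.74)²/(2·1.29²)) = 0.309258·exp(-3.35184) = 0.0108301
  p_3 = (1/(1.54·√(2π)))·exp(−(1.4−5.80)²/(2·1.54²)) = 0.259053·exp(-4.08163) = 0.00437279
Multiply by the mixture weights:
  w_1·p_1 = 0.12 × 0.413743 = 0.0496491
  w_2·p_2 = 0.49 × 0.0108301 = 0.00530677
  w_3·p_3 = 0.39 × 0.00437279 = 0.00170539
Marginal: 0.0496491 + 0.00530677 + 0.00170539 = 0.0566613
P(Group 2 | data) = 0.00530677 / 0.0566613 ≈ 0.094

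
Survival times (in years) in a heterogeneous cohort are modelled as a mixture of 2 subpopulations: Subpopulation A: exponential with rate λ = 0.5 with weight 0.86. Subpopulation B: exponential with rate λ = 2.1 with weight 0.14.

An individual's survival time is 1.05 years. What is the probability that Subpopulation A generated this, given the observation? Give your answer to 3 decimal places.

The responsibility of component k is P(Z=k) f_k(x) divided by Σ_j P(Z=j) f_j(x).
Evaluate each component's likelihood at the observed value:
  L_A = 0.295778
  L_B = 0.231526
Prior × likelihood for each component:
  P(Z=A)·L_A = 0.86 × 0.295778 = 0.254369
  P(Z=B)·L_B = 0.14 × 0.231526 = 0.0324137
Denominator: 0.254369 + 0.0324137 = 0.286782
Responsibility of Subpopulation A: 0.254369 / 0.286782 ≈ 0.887

0.887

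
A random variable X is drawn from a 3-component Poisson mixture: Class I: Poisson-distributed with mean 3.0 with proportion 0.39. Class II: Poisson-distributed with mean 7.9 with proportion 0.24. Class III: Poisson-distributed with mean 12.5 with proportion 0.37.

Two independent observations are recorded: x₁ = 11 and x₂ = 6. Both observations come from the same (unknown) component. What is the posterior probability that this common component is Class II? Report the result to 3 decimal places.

P(component k | x) = P(Z=k)·f_k(x) / marginal(x), where marginal(x) = Σ_j P(Z=j)·f_j(x).
Since both observations come from the same component, the likelihood for component k is f_k(x₁)·f_k(x₂).
  L_I = [e^(−3.0)·3.0^11/11! = 0.00022095] × [0.0504094] = 1.1138e-05
  L_II = [e^(−7.9)·7.9^11/11! = 0.069473] × [0.125171] = 0.008696
  L_III = [e^(−12.5)·12.5^11/11! = 0.108686] × [0.0197445] = 0.00214595
Multiply by the mixture weights:
  P(Z=I)·L_I = 0.39 × 1.1138e-05 = 4.34381e-06
  P(Z=II)·L_II = 0.24 × 0.008696 = 0.00208704
  P(Z=III)·L_III = 0.37 × 0.00214595 = 0.000794002
Evidence: 4.34381e-06 + 0.00208704 + 0.000794002 = 0.00288539
P(Class II | x) = 0.00208704 / 0.00288539 ≈ 0.723

0.723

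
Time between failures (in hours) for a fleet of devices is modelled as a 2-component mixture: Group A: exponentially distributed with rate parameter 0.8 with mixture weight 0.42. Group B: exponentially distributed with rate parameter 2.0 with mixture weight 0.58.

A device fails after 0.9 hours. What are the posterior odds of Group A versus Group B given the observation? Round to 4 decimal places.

Posterior odds = (P(Z=i) f_i(x)) / (P(Z=j) f_j(x)); the normalising sum cancels.
Exponential densities:
  L_A = 0.389402
  L_B = 0.330598
Odds = (0.42/0.58) × (0.389402/0.330598) = 0.724138 × 1.17787 ≈ 0.8529

0.8529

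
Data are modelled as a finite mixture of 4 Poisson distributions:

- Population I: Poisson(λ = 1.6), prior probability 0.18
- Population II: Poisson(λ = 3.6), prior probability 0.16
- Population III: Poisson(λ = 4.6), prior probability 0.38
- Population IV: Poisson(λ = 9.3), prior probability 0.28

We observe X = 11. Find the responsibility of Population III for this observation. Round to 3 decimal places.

0.060

Posterior ∝ prior × likelihood, so P(k | x) ∝ w_k f_k(x); normalise over all components.
Evaluate each component's likelihood at the observed value:
  L_I = e^(−1.6)·1.6^11/11! = 8.89801e-07
  L_II = e^(−3.6)·3.6^11/11! = 0.000900973
  L_III = e^(−4.6)·4.6^11/11! = 0.00491389
  L_IV = e^(−9.3)·9.3^11/11! = 0.10309
Multiply by the mixture weights:
  w_I·L_I = 0.18 × 8.89801e-07 = 1.60164e-07
  w_II·L_II = 0.16 × 0.000900973 = 0.000144156
  w_III·L_III = 0.38 × 0.00491389 = 0.00186728
  w_IV·L_IV = 0.28 × 0.10309 = 0.0288653
Normaliser: 1.60164e-07 + 0.000144156 + 0.00186728 + 0.0288653 = 0.0308769
P(Population III | 11) ≈ 0.060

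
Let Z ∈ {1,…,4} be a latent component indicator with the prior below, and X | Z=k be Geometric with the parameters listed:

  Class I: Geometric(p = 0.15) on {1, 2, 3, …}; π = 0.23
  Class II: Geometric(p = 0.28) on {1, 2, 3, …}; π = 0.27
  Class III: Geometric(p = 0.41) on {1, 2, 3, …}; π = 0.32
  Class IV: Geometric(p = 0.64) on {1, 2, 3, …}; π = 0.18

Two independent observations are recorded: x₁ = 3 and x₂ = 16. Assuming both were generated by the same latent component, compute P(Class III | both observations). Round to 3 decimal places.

Apply Bayes' rule: the posterior for each component is proportional to its prior times its likelihood at x.
Since both observations come from the same component, the likelihood for component k is f_k(x₁)·f_k(x₂).
  f_I = [0.108375] × [0.0131031] = 0.00142005
  f_II = [0.145152] × [0.00202836] = 0.000294421
  f_III = [0.142721] × [0.000149818] = 2.13822e-05
  f_IV = [0.082944] × [1.41487e-07] = 1.17355e-08
Unnormalised posteriors:
  P(Z=I)·f_I = 0.23 × 0.00142005 = 0.000326612
  P(Z=II)·f_II = 0.27 × 0.000294421 = 7.94936e-05
  P(Z=III)·f_III = 0.32 × 2.13822e-05 = 6.8423e-06
  P(Z=IV)·f_IV = 0.18 × 1.17355e-08 = 2.11239e-09
Sum: 0.000326612 + 7.94936e-05 + 6.8423e-06 + 2.11239e-09 = 0.00041295
P(Class III | x₁, x₂) = 6.8423e-06 / 0.00041295 ≈ 0.017

0.017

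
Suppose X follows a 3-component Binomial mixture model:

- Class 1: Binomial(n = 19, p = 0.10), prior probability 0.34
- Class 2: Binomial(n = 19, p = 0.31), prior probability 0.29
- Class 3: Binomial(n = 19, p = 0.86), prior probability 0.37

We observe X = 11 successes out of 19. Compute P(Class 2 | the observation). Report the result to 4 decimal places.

0.7846

By Bayes' theorem, P(k | x) = π_k f_k(x) / Σ_j π_j f_j(x).
Binomial probabilities:
  p_1 = C(19,11)·0.10^11·0.90^8 = 75582·1e-11·0.430467 = 3.25356e-07
  p_2 = C(19,11)·0.31^11·0.69^8 = 75582·2.54085e-06·0.0513798 = 0.0098671
  p_3 = C(19,11)·0.86^11·0.14^8 = 75582·0.190319·1.47579e-07 = 0.00212288
Prior × likelihood for each component:
  π_1·p_1 = 0.34 × 3.25356e-07 = 1.10621e-07
  π_2·p_2 = 0.29 × 0.0098671 = 0.00286146
  π_3·p_3 = 0.37 × 0.00212288 = 0.000785466
Evidence: 1.10621e-07 + 0.00286146 + 0.000785466 = 0.00364704
P(Class 2 | 11 successes out of 19) = 0.00286146 / 0.00364704 ≈ 0.7846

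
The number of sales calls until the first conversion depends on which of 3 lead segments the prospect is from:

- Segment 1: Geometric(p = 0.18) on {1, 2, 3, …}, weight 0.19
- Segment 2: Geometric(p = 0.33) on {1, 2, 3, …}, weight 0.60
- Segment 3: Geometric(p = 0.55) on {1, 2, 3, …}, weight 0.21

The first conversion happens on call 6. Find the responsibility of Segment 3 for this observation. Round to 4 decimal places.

P(component k | x) = P(Z=k)·f_k(x) / marginal(x), where marginal(x) = Σ_j P(Z=j)·f_j(x).
Geometric probabilities:
  L_1 = 0.18·(1−0.18)^5 = 0.18·0.37074 = 0.0667332
  L_2 = 0.33·(1−0.33)^5 = 0.33·0.135013 = 0.0445541
  L_3 = 0.55·(1−0.55)^5 = 0.55·0.0184528 = 0.010149
Prior × likelihood for each component:
  P(Z=1)·L_1 = 0.19 × 0.0667332 = 0.0126793
  P(Z=2)·L_2 = 0.60 × 0.0445541 = 0.0267325
  P(Z=3)·L_3 = 0.21 × 0.010149 = 0.0021313
Marginal: 0.0126793 + 0.0267325 + 0.0021313 = 0.0415431
P(Segment 3 | x) ≈ 0.0513

0.0513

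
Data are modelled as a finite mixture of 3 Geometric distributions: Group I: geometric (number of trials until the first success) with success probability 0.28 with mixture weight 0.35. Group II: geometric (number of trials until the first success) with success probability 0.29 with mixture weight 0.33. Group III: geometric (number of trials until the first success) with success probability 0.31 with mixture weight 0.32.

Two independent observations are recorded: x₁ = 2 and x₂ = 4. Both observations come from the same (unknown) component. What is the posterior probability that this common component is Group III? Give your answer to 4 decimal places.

0.3258

Apply Bayes' rule: the posterior for each component is proportional to its prior times its likelihood at x.
Since both observations come from the same component, the likelihood for component k is f_k(x₁)·f_k(x₂).
  p_I = [0.2016] × [0.104509] = 0.0210691
  p_II = [0.2059] × [0.103794] = 0.0213712
  p_III = [0.2139] × [0.101838] = 0.0217831
Multiply by the mixture weights:
  P(Z=I)·p_I = 0.35 × 0.0210691 = 0.00737419
  P(Z=II)·p_II = 0.33 × 0.0213712 = 0.0070525
  P(Z=III)·p_III = 0.32 × 0.0217831 = 0.00697059
Evidence: 0.00737419 + 0.0070525 + 0.00697059 = 0.0213973
Responsibility of Group III: 0.00697059 / 0.0213973 ≈ 0.3258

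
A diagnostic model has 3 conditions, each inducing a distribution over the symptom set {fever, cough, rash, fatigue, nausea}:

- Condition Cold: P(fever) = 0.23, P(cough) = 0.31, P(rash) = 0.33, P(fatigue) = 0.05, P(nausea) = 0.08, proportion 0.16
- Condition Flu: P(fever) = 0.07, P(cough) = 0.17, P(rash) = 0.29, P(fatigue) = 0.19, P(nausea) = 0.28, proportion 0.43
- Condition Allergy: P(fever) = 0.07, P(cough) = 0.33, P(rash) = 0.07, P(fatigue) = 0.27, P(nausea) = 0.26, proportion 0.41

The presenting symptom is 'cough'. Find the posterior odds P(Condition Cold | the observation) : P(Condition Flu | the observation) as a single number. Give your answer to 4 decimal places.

The posterior odds equal the prior odds times the likelihood ratio: (π_i/π_j)·(f_i(x)/f_j(x)).
Component likelihoods at x = 'cough':
  L_Cold = P(cough | comp) = 0.31
  L_Flu = P(cough | comp) = 0.17
  L_Allergy = P(cough | comp) = 0.33
Posterior odds = (π_Cold·L_Cold) / (π_Flu·L_Flu) = (0.16·0.31) / (0.43·0.17) = 0.0496 / 0.0731 ≈ 0.6785

0.6785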